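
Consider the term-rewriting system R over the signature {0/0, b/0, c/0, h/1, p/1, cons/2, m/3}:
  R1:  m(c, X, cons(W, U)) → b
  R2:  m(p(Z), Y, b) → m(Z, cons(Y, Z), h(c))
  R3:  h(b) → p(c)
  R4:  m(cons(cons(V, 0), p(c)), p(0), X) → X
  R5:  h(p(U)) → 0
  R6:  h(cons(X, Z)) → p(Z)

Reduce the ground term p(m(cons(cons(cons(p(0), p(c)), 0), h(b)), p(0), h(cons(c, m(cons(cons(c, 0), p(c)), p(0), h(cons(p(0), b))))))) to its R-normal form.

1. p(m(cons(cons(cons(p(0), p(c)), 0), h(b)), p(0), h(cons(c, m(cons(cons(c, 0), p(c)), p(0), h(cons(p(0), b)))))))  →  p(m(cons(cons(cons(p(0), p(c)), 0), p(c)), p(0), h(cons(c, m(cons(cons(c, 0), p(c)), p(0), h(cons(p(0), b)))))))   [R3 at 1.1.2]
2. p(m(cons(cons(cons(p(0), p(c)), 0), p(c)), p(0), h(cons(c, m(cons(cons(c, 0), p(c)), p(0), h(cons(p(0), b)))))))  →  p(h(cons(c, m(cons(cons(c, 0), p(c)), p(0), h(cons(p(0), b))))))   [R4 at 1]
3. p(h(cons(c, m(cons(cons(c, 0), p(c)), p(0), h(cons(p(0), b))))))  →  p(p(m(cons(cons(c, 0), p(c)), p(0), h(cons(p(0), b)))))   [R6 at 1]
4. p(p(m(cons(cons(c, 0), p(c)), p(0), h(cons(p(0), b)))))  →  p(p(h(cons(p(0), b))))   [R4 at 1.1]
5. p(p(h(cons(p(0), b))))  →  p(p(p(b)))   [R6 at 1.1]

p(p(p(b)))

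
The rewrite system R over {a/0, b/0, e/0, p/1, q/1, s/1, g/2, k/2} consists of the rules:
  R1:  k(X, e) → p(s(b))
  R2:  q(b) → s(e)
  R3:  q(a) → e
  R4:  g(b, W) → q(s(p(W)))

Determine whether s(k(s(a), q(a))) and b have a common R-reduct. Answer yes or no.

no — NF(t₁) = s(p(s(b))), NF(t₂) = b

Reduce t₁ = s(k(s(a), q(a))):
1. s(k(s(a), q(a)))  →  s(k(s(a), e))   [R3 at 1.2]
2. s(k(s(a), e))  →  s(p(s(b)))   [R1 at 1]

Reduce t₂ = b:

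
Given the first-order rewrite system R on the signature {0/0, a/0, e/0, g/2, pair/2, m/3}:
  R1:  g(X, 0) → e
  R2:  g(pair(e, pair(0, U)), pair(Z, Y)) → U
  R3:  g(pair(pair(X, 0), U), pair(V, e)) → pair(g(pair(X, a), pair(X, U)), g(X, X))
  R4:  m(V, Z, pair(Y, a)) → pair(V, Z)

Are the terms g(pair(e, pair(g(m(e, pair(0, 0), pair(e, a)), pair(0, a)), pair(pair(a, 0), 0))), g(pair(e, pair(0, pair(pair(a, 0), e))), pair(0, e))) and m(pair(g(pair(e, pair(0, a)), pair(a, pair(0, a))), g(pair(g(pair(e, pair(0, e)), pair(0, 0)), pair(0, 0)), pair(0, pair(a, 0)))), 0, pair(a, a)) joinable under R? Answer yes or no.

Reduce t₁ = g(pair(e, pair(g(m(e, pair(0, 0), pair(e, a)), pair(0, a)), pair(pair(a, 0), 0))), g(pair(e, pair(0, pair(pair(a, 0), e))), pair(0, e))):
1. g(pair(e, pair(g(m(e, pair(0, 0), pair(e, a)), pair(0, a)), pair(pair(a, 0), 0))), g(pair(e, pair(0, pair(pair(a, 0), e))), pair(0, e)))  →  g(pair(e, pair(g(pair(e, pair(0, 0)), pair(0, a)), pair(pair(a, 0), 0))), g(pair(e, pair(0, pair(pair(a, 0), e))), pair(0, e)))   [R4 at 1.2.1.1]
2. g(pair(e, pair(g(pair(e, pair(0, 0)), pair(0, a)), pair(pair(a, 0), 0))), g(pair(e, pair(0, pair(pair(a, 0), e))), pair(0, e)))  →  g(pair(e, pair(0, pair(pair(a, 0), 0))), g(pair(e, pair(0, pair(pair(a, 0), e))), pair(0, e)))   [R2 at 1.2.1]
3. g(pair(e, pair(0, pair(pair(a, 0), 0))), g(pair(e, pair(0, pair(pair(a, 0), e))), pair(0, e)))  →  g(pair(e, pair(0, pair(pair(a, 0), 0))), pair(pair(a, 0), e))   [R2 at 2]
4. g(pair(e, pair(0, pair(pair(a, 0), 0))), pair(pair(a, 0), e))  →  pair(pair(a, 0), 0)   [R2 at ε]

Reduce t₂ = m(pair(g(pair(e, pair(0, a)), pair(a, pair(0, a))), g(pair(g(pair(e, pair(0, e)), pair(0, 0)), pair(0, 0)), pair(0, pair(a, 0)))), 0, pair(a, a)):
1. m(pair(g(pair(e, pair(0, a)), pair(a, pair(0, a))), g(pair(g(pair(e, pair(0, e)), pair(0, 0)), pair(0, 0)), pair(0, pair(a, 0)))), 0, pair(a, a))  →  pair(pair(g(pair(e, pair(0, a)), pair(a, pair(0, a))), g(pair(g(pair(e, pair(0, e)), pair(0, 0)), pair(0, 0)), pair(0, pair(a, 0)))), 0)   [R4 at ε]
2. pair(pair(g(pair(e, pair(0, a)), pair(a, pair(0, a))), g(pair(g(pair(e, pair(0, e)), pair(0, 0)), pair(0, 0)), pair(0, pair(a, 0)))), 0)  →  pair(pair(a, g(pair(g(pair(e, pair(0, e)), pair(0, 0)), pair(0, 0)), pair(0, pair(a, 0)))), 0)   [R2 at 1.1]
3. pair(pair(a, g(pair(g(pair(e, pair(0, e)), pair(0, 0)), pair(0, 0)), pair(0, pair(a, 0)))), 0)  →  pair(pair(a, g(pair(e, pair(0, 0)), pair(0, pair(a, 0)))), 0)   [R2 at 1.2.1.1]
4. pair(pair(a, g(pair(e, pair(0, 0)), pair(0, pair(a, 0)))), 0)  →  pair(pair(a, 0), 0)   [R2 at 1.2]

yes — NF(t₁) = pair(pair(a, 0), 0), NF(t₂) = pair(pair(a, 0), 0)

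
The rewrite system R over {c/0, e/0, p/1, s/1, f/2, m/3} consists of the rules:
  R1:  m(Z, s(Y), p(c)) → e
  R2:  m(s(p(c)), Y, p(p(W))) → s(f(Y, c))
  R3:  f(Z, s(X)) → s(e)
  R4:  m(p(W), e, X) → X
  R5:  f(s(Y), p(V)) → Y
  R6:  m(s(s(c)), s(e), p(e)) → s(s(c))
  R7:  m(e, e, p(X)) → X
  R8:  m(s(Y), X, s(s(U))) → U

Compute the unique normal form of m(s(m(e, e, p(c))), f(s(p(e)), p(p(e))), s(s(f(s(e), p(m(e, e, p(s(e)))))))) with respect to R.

e

1. m(s(m(e, e, p(c))), f(s(p(e)), p(p(e))), s(s(f(s(e), p(m(e, e, p(s(e))))))))  →  f(s(e), p(m(e, e, p(s(e)))))   [R8 at ε]
2. f(s(e), p(m(e, e, p(s(e)))))  →  e   [R5 at ε]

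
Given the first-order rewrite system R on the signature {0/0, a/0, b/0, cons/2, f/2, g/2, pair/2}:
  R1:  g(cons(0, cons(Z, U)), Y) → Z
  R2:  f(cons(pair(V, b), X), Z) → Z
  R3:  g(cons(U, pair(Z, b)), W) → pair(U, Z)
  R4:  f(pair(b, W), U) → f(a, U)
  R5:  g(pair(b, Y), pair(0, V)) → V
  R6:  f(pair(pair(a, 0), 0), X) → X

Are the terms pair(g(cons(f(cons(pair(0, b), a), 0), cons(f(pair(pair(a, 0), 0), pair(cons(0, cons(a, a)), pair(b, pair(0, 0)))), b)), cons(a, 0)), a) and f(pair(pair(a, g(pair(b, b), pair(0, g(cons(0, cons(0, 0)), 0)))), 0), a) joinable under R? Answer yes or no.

Reduce t₁ = pair(g(cons(f(cons(pair(0, b), a), 0), cons(f(pair(pair(a, 0), 0), pair(cons(0, cons(a, a)), pair(b, pair(0, 0)))), b)), cons(a, 0)), a):
1. pair(g(cons(f(cons(pair(0, b), a), 0), cons(f(pair(pair(a, 0), 0), pair(cons(0, cons(a, a)), pair(b, pair(0, 0)))), b)), cons(a, 0)), a)  →  pair(g(cons(0, cons(f(pair(pair(a, 0), 0), pair(cons(0, cons(a, a)), pair(b, pair(0, 0)))), b)), cons(a, 0)), a)   [R2 at 1.1.1]
2. pair(g(cons(0, cons(f(pair(pair(a, 0), 0), pair(cons(0, cons(a, a)), pair(b, pair(0, 0)))), b)), cons(a, 0)), a)  →  pair(f(pair(pair(a, 0), 0), pair(cons(0, cons(a, a)), pair(b, pair(0, 0)))), a)   [R1 at 1]
3. pair(f(pair(pair(a, 0), 0), pair(cons(0, cons(a, a)), pair(b, pair(0, 0)))), a)  →  pair(pair(cons(0, cons(a, a)), pair(b, pair(0, 0))), a)   [R6 at 1]

Reduce t₂ = f(pair(pair(a, g(pair(b, b), pair(0, g(cons(0, cons(0, 0)), 0)))), 0), a):
1. f(pair(pair(a, g(pair(b, b), pair(0, g(cons(0, cons(0, 0)), 0)))), 0), a)  →  f(pair(pair(a, g(cons(0, cons(0, 0)), 0)), 0), a)   [R5 at 1.1.2]
2. f(pair(pair(a, g(cons(0, cons(0, 0)), 0)), 0), a)  →  f(pair(pair(a, 0), 0), a)   [R1 at 1.1.2]
3. f(pair(pair(a, 0), 0), a)  →  a   [R6 at ε]

no — NF(t₁) = pair(pair(cons(0, cons(a, a)), pair(b, pair(0, 0))), a), NF(t₂) = a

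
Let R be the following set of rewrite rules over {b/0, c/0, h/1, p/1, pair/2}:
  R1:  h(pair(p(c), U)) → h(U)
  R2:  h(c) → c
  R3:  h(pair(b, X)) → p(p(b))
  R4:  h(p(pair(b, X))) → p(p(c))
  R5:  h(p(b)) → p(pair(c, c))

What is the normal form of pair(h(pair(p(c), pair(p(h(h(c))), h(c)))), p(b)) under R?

pair(c, p(b))

1. pair(h(pair(p(c), pair(p(h(h(c))), h(c)))), p(b))  →  pair(h(pair(p(h(h(c))), h(c))), p(b))   [R1 at 1]
2. pair(h(pair(p(h(h(c))), h(c))), p(b))  →  pair(h(pair(p(h(c)), h(c))), p(b))   [R2 at 1.1.1.1.1]
3. pair(h(pair(p(h(c)), h(c))), p(b))  →  pair(h(pair(p(c), h(c))), p(b))   [R2 at 1.1.1.1]
4. pair(h(pair(p(c), h(c))), p(b))  →  pair(h(h(c)), p(b))   [R1 at 1]
5. pair(h(h(c)), p(b))  →  pair(h(c), p(b))   [R2 at 1.1]
6. pair(h(c), p(b))  →  pair(c, p(b))   [R2 at 1]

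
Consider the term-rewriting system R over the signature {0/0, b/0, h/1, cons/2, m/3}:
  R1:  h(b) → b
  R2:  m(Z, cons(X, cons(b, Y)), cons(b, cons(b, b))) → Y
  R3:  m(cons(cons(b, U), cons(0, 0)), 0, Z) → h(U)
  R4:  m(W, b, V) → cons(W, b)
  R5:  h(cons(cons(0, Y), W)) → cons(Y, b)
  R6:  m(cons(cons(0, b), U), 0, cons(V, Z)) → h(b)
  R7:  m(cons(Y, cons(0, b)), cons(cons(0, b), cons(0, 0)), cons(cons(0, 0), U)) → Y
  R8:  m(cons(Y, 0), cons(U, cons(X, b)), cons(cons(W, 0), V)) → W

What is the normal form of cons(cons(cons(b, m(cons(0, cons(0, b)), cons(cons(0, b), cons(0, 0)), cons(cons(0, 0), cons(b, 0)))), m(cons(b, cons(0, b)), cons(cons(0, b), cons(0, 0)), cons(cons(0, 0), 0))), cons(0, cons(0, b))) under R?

1. cons(cons(cons(b, m(cons(0, cons(0, b)), cons(cons(0, b), cons(0, 0)), cons(cons(0, 0), cons(b, 0)))), m(cons(b, cons(0, b)), cons(cons(0, b), cons(0, 0)), cons(cons(0, 0), 0))), cons(0, cons(0, b)))  →  cons(cons(cons(b, 0), m(cons(b, cons(0, b)), cons(cons(0, b), cons(0, 0)), cons(cons(0, 0), 0))), cons(0, cons(0, b)))   [R7 at 1.1.2]
2. cons(cons(cons(b, 0), m(cons(b, cons(0, b)), cons(cons(0, b), cons(0, 0)), cons(cons(0, 0), 0))), cons(0, cons(0, b)))  →  cons(cons(cons(b, 0), b), cons(0, cons(0, b)))   [R7 at 1.2]

cons(cons(cons(b, 0), b), cons(0, cons(0, b)))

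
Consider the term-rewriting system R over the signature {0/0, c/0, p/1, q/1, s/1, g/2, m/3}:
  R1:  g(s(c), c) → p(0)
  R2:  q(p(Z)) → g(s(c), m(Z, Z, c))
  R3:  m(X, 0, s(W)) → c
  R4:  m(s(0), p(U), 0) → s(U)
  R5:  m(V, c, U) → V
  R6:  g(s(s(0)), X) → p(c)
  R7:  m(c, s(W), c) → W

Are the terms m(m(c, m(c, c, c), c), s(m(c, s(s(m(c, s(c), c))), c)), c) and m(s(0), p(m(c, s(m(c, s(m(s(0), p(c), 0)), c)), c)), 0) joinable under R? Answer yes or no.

no — NF(t₁) = s(c), NF(t₂) = s(s(c))

Reduce t₁ = m(m(c, m(c, c, c), c), s(m(c, s(s(m(c, s(c), c))), c)), c):
1. m(m(c, m(c, c, c), c), s(m(c, s(s(m(c, s(c), c))), c)), c)  →  m(m(c, c, c), s(m(c, s(s(m(c, s(c), c))), c)), c)   [R5 at 1.2]
2. m(m(c, c, c), s(m(c, s(s(m(c, s(c), c))), c)), c)  →  m(c, s(m(c, s(s(m(c, s(c), c))), c)), c)   [R5 at 1]
3. m(c, s(m(c, s(s(m(c, s(c), c))), c)), c)  →  m(c, s(s(m(c, s(c), c))), c)   [R7 at ε]
4. m(c, s(s(m(c, s(c), c))), c)  →  s(m(c, s(c), c))   [R7 at ε]
5. s(m(c, s(c), c))  →  s(c)   [R7 at 1]

Reduce t₂ = m(s(0), p(m(c, s(m(c, s(m(s(0), p(c), 0)), c)), c)), 0):
1. m(s(0), p(m(c, s(m(c, s(m(s(0), p(c), 0)), c)), c)), 0)  →  s(m(c, s(m(c, s(m(s(0), p(c), 0)), c)), c))   [R4 at ε]
2. s(m(c, s(m(c, s(m(s(0), p(c), 0)), c)), c))  →  s(m(c, s(m(s(0), p(c), 0)), c))   [R7 at 1]
3. s(m(c, s(m(s(0), p(c), 0)), c))  →  s(m(s(0), p(c), 0))   [R7 at 1]
4. s(m(s(0), p(c), 0))  →  s(s(c))   [R4 at 1]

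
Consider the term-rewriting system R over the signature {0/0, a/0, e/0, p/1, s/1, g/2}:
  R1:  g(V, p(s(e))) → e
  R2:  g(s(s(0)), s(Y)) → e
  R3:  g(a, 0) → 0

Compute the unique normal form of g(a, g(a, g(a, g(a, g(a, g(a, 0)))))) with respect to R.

0

1. g(a, g(a, g(a, g(a, g(a, g(a, 0))))))  →  g(a, g(a, g(a, g(a, g(a, 0)))))   [R3 at 2.2.2.2.2]
2. g(a, g(a, g(a, g(a, g(a, 0)))))  →  g(a, g(a, g(a, g(a, 0))))   [R3 at 2.2.2.2]
3. g(a, g(a, g(a, g(a, 0))))  →  g(a, g(a, g(a, 0)))   [R3 at 2.2.2]
4. g(a, g(a, g(a, 0)))  →  g(a, g(a, 0))   [R3 at 2.2]
5. g(a, g(a, 0))  →  g(a, 0)   [R3 at 2]
6. g(a, 0)  →  0   [R3 at ε]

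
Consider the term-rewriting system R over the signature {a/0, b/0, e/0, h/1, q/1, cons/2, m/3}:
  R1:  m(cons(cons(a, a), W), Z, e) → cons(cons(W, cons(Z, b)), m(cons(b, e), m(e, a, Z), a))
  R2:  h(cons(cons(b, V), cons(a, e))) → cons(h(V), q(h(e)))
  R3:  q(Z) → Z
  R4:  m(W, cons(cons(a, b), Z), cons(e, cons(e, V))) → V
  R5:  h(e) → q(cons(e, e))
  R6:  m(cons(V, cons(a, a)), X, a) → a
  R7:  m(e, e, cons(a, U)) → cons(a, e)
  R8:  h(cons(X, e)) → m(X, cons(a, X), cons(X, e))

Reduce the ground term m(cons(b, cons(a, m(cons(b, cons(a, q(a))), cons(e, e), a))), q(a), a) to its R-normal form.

a

1. m(cons(b, cons(a, m(cons(b, cons(a, q(a))), cons(e, e), a))), q(a), a)  →  m(cons(b, cons(a, m(cons(b, cons(a, a)), cons(e, e), a))), q(a), a)   [R3 at 1.2.2.1.2.2]
2. m(cons(b, cons(a, m(cons(b, cons(a, a)), cons(e, e), a))), q(a), a)  →  m(cons(b, cons(a, a)), q(a), a)   [R6 at 1.2.2]
3. m(cons(b, cons(a, a)), q(a), a)  →  a   [R6 at ε]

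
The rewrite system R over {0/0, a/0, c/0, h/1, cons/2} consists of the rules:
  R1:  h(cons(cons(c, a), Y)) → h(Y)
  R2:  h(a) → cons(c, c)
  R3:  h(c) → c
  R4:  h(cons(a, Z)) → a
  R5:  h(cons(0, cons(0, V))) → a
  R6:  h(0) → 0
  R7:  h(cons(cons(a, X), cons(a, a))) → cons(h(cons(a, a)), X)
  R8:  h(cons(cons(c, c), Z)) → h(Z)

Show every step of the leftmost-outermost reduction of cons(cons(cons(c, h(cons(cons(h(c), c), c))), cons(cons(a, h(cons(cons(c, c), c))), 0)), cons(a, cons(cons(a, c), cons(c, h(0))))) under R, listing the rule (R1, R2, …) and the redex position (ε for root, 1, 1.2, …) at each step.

1. cons(cons(cons(c, h(cons(cons(h(c), c), c))), cons(cons(a, h(cons(cons(c, c), c))), 0)), cons(a, cons(cons(a, c), cons(c, h(0)))))  →  cons(cons(cons(c, h(cons(cons(c, c), c))), cons(cons(a, h(cons(cons(c, c), c))), 0)), cons(a, cons(cons(a, c), cons(c, h(0)))))   [R3 at 1.1.2.1.1.1]
2. cons(cons(cons(c, h(cons(cons(c, c), c))), cons(cons(a, h(cons(cons(c, c), c))), 0)), cons(a, cons(cons(a, c), cons(c, h(0)))))  →  cons(cons(cons(c, h(c)), cons(cons(a, h(cons(cons(c, c), c))), 0)), cons(a, cons(cons(a, c), cons(c, h(0)))))   [R8 at 1.1.2]
3. cons(cons(cons(c, h(c)), cons(cons(a, h(cons(cons(c, c), c))), 0)), cons(a, cons(cons(a, c), cons(c, h(0)))))  →  cons(cons(cons(c, c), cons(cons(a, h(cons(cons(c, c), c))), 0)), cons(a, cons(cons(a, c), cons(c, h(0)))))   [R3 at 1.1.2]
4. cons(cons(cons(c, c), cons(cons(a, h(cons(cons(c, c), c))), 0)), cons(a, cons(cons(a, c), cons(c, h(0)))))  →  cons(cons(cons(c, c), cons(cons(a, h(c)), 0)), cons(a, cons(cons(a, c), cons(c, h(0)))))   [R8 at 1.2.1.2]
5. cons(cons(cons(c, c), cons(cons(a, h(c)), 0)), cons(a, cons(cons(a, c), cons(c, h(0)))))  →  cons(cons(cons(c, c), cons(cons(a, c), 0)), cons(a, cons(cons(a, c), cons(c, h(0)))))   [R3 at 1.2.1.2]
6. cons(cons(cons(c, c), cons(cons(a, c), 0)), cons(a, cons(cons(a, c), cons(c, h(0)))))  →  cons(cons(cons(c, c), cons(cons(a, c), 0)), cons(a, cons(cons(a, c), cons(c, 0))))   [R6 at 2.2.2.2]

cons(cons(cons(c, c), cons(cons(a, c), 0)), cons(a, cons(cons(a, c), cons(c, 0))))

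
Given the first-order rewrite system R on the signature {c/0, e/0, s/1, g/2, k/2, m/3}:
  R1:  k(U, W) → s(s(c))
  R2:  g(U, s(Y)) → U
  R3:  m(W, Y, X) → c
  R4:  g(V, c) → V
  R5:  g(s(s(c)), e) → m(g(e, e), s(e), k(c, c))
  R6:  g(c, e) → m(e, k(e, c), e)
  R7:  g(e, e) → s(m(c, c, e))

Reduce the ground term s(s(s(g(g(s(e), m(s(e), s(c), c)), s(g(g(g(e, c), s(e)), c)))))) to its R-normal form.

s(s(s(s(e))))

1. s(s(s(g(g(s(e), m(s(e), s(c), c)), s(g(g(g(e, c), s(e)), c))))))  →  s(s(s(g(s(e), m(s(e), s(c), c)))))   [R2 at 1.1.1]
2. s(s(s(g(s(e), m(s(e), s(c), c)))))  →  s(s(s(g(s(e), c))))   [R3 at 1.1.1.2]
3. s(s(s(g(s(e), c))))  →  s(s(s(s(e))))   [R4 at 1.1.1]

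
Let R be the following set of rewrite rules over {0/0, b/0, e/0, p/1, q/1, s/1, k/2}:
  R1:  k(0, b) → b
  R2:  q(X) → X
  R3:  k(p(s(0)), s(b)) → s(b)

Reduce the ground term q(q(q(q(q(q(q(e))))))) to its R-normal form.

e

1. q(q(q(q(q(q(q(e)))))))  →  q(q(q(q(q(q(e))))))   [R2 at ε]
2. q(q(q(q(q(q(e))))))  →  q(q(q(q(q(e)))))   [R2 at ε]
3. q(q(q(q(q(e)))))  →  q(q(q(q(e))))   [R2 at ε]
4. q(q(q(q(e))))  →  q(q(q(e)))   [R2 at ε]
5. q(q(q(e)))  →  q(q(e))   [R2 at ε]
6. q(q(e))  →  q(e)   [R2 at ε]
7. q(e)  →  e   [R2 at ε]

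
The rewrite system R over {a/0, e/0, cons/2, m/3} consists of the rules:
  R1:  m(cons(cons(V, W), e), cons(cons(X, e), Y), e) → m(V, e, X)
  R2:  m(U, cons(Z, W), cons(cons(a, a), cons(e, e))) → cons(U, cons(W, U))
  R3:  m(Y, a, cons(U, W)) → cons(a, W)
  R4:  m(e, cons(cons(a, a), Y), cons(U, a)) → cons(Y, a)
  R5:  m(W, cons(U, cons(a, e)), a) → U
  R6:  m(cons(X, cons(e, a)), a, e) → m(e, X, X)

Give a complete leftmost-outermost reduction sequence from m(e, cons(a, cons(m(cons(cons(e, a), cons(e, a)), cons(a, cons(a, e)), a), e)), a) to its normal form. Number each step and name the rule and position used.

a

1. m(e, cons(a, cons(m(cons(cons(e, a), cons(e, a)), cons(a, cons(a, e)), a), e)), a)  →  m(e, cons(a, cons(a, e)), a)   [R5 at 2.2.1]
2. m(e, cons(a, cons(a, e)), a)  →  a   [R5 at ε]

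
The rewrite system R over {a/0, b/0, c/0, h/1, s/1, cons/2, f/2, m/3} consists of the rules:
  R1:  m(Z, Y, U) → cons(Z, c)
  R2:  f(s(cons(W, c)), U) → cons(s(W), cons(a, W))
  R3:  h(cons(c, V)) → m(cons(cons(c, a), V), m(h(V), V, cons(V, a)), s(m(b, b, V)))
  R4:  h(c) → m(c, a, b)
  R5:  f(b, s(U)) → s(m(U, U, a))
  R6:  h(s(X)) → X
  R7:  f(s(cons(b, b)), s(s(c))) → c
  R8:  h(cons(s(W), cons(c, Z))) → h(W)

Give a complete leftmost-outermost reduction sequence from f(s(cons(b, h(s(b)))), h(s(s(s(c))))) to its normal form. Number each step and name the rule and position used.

c

1. f(s(cons(b, h(s(b)))), h(s(s(s(c)))))  →  f(s(cons(b, b)), h(s(s(s(c)))))   [R6 at 1.1.2]
2. f(s(cons(b, b)), h(s(s(s(c)))))  →  f(s(cons(b, b)), s(s(c)))   [R6 at 2]
3. f(s(cons(b, b)), s(s(c)))  →  c   [R7 at ε]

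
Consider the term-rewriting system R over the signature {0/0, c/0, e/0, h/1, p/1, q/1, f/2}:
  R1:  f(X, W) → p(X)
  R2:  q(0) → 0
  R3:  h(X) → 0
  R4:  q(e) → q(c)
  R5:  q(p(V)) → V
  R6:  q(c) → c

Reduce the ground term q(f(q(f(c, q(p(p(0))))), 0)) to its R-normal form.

c

1. q(f(q(f(c, q(p(p(0))))), 0))  →  q(p(q(f(c, q(p(p(0)))))))   [R1 at 1]
2. q(p(q(f(c, q(p(p(0)))))))  →  q(f(c, q(p(p(0)))))   [R5 at ε]
3. q(f(c, q(p(p(0)))))  →  q(p(c))   [R1 at 1]
4. q(p(c))  →  c   [R5 at ε]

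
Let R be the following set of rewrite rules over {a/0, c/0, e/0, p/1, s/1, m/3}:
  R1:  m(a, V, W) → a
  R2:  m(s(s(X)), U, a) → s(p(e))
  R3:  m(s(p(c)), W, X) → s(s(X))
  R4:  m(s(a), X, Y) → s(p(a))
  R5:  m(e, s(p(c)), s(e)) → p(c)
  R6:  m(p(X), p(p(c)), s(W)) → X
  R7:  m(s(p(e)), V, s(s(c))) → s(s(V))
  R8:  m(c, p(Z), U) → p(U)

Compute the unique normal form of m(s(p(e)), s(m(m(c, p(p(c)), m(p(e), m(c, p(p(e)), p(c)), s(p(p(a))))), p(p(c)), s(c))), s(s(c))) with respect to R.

1. m(s(p(e)), s(m(m(c, p(p(c)), m(p(e), m(c, p(p(e)), p(c)), s(p(p(a))))), p(p(c)), s(c))), s(s(c)))  →  s(s(s(m(m(c, p(p(c)), m(p(e), m(c, p(p(e)), p(c)), s(p(p(a))))), p(p(c)), s(c)))))   [R7 at ε]
2. s(s(s(m(m(c, p(p(c)), m(p(e), m(c, p(p(e)), p(c)), s(p(p(a))))), p(p(c)), s(c)))))  →  s(s(s(m(p(m(p(e), m(c, p(p(e)), p(c)), s(p(p(a))))), p(p(c)), s(c)))))   [R8 at 1.1.1.1]
3. s(s(s(m(p(m(p(e), m(c, p(p(e)), p(c)), s(p(p(a))))), p(p(c)), s(c)))))  →  s(s(s(m(p(e), m(c, p(p(e)), p(c)), s(p(p(a)))))))   [R6 at 1.1.1]
4. s(s(s(m(p(e), m(c, p(p(e)), p(c)), s(p(p(a)))))))  →  s(s(s(m(p(e), p(p(c)), s(p(p(a)))))))   [R8 at 1.1.1.2]
5. s(s(s(m(p(e), p(p(c)), s(p(p(a)))))))  →  s(s(s(e)))   [R6 at 1.1.1]

s(s(s(e)))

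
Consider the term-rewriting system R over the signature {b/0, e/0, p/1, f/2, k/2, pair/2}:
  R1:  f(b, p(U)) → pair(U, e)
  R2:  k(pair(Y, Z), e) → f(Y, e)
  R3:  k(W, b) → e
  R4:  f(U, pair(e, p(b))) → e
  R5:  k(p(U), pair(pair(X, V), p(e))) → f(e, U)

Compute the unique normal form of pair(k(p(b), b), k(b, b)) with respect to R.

pair(e, e)

1. pair(k(p(b), b), k(b, b))  →  pair(e, k(b, b))   [R3 at 1]
2. pair(e, k(b, b))  →  pair(e, e)   [R3 at 2]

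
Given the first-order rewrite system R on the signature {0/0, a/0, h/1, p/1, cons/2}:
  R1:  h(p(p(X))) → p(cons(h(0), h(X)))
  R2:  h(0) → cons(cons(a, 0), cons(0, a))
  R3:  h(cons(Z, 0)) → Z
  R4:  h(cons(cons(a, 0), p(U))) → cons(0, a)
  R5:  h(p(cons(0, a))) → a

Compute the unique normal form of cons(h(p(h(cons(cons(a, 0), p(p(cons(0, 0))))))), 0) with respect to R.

1. cons(h(p(h(cons(cons(a, 0), p(p(cons(0, 0))))))), 0)  →  cons(h(p(cons(0, a))), 0)   [R4 at 1.1.1]
2. cons(h(p(cons(0, a))), 0)  →  cons(a, 0)   [R5 at 1]

cons(a, 0)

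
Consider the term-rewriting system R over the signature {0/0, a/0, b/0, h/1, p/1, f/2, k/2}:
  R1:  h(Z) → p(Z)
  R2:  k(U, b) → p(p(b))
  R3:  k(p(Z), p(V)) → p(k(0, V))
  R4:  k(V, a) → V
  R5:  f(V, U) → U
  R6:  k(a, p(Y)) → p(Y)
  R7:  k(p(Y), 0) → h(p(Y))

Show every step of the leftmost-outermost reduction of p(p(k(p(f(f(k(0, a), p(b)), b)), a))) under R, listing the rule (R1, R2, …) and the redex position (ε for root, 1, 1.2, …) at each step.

1. p(p(k(p(f(f(k(0, a), p(b)), b)), a)))  →  p(p(p(f(f(k(0, a), p(b)), b))))   [R4 at 1.1]
2. p(p(p(f(f(k(0, a), p(b)), b))))  →  p(p(p(b)))   [R5 at 1.1.1]

p(p(p(b)))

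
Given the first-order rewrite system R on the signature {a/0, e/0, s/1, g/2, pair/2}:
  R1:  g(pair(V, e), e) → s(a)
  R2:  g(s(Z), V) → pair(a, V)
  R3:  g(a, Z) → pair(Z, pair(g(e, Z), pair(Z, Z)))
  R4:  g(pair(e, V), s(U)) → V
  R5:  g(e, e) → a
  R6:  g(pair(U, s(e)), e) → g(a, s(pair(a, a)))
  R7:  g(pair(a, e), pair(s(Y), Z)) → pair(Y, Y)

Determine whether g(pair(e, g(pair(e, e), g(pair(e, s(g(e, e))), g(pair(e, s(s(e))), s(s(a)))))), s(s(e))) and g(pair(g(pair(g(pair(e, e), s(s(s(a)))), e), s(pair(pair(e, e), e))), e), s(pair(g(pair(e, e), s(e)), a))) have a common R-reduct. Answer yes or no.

Reduce t₁ = g(pair(e, g(pair(e, e), g(pair(e, s(g(e, e))), g(pair(e, s(s(e))), s(s(a)))))), s(s(e))):
1. g(pair(e, g(pair(e, e), g(pair(e, s(g(e, e))), g(pair(e, s(s(e))), s(s(a)))))), s(s(e)))  →  g(pair(e, e), g(pair(e, s(g(e, e))), g(pair(e, s(s(e))), s(s(a)))))   [R4 at ε]
2. g(pair(e, e), g(pair(e, s(g(e, e))), g(pair(e, s(s(e))), s(s(a)))))  →  g(pair(e, e), g(pair(e, s(a)), g(pair(e, s(s(e))), s(s(a)))))   [R5 at 2.1.2.1]
3. g(pair(e, e), g(pair(e, s(a)), g(pair(e, s(s(e))), s(s(a)))))  →  g(pair(e, e), g(pair(e, s(a)), s(s(e))))   [R4 at 2.2]
4. g(pair(e, e), g(pair(e, s(a)), s(s(e))))  →  g(pair(e, e), s(a))   [R4 at 2]
5. g(pair(e, e), s(a))  →  e   [R4 at ε]

Reduce t₂ = g(pair(g(pair(g(pair(e, e), s(s(s(a)))), e), s(pair(pair(e, e), e))), e), s(pair(g(pair(e, e), s(e)), a))):
1. g(pair(g(pair(g(pair(e, e), s(s(s(a)))), e), s(pair(pair(e, e), e))), e), s(pair(g(pair(e, e), s(e)), a)))  →  g(pair(g(pair(e, e), s(pair(pair(e, e), e))), e), s(pair(g(pair(e, e), s(e)), a)))   [R4 at 1.1.1.1]
2. g(pair(g(pair(e, e), s(pair(pair(e, e), e))), e), s(pair(g(pair(e, e), s(e)), a)))  →  g(pair(e, e), s(pair(g(pair(e, e), s(e)), a)))   [R4 at 1.1]
3. g(pair(e, e), s(pair(g(pair(e, e), s(e)), a)))  →  e   [R4 at ε]

yes — NF(t₁) = e, NF(t₂) = e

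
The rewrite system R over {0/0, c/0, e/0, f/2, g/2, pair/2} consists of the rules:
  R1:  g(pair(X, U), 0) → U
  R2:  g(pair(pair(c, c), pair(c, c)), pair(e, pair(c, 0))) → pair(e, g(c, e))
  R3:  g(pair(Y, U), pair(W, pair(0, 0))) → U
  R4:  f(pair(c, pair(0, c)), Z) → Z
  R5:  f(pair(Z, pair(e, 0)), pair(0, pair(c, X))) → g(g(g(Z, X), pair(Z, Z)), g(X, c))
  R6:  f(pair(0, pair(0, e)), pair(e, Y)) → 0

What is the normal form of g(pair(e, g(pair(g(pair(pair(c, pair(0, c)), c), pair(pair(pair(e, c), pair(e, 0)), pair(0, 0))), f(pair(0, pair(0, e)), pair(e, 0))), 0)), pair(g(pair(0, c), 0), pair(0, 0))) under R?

0

1. g(pair(e, g(pair(g(pair(pair(c, pair(0, c)), c), pair(pair(pair(e, c), pair(e, 0)), pair(0, 0))), f(pair(0, pair(0, e)), pair(e, 0))), 0)), pair(g(pair(0, c), 0), pair(0, 0)))  →  g(pair(g(pair(pair(c, pair(0, c)), c), pair(pair(pair(e, c), pair(e, 0)), pair(0, 0))), f(pair(0, pair(0, e)), pair(e, 0))), 0)   [R3 at ε]
2. g(pair(g(pair(pair(c, pair(0, c)), c), pair(pair(pair(e, c), pair(e, 0)), pair(0, 0))), f(pair(0, pair(0, e)), pair(e, 0))), 0)  →  f(pair(0, pair(0, e)), pair(e, 0))   [R1 at ε]
3. f(pair(0, pair(0, e)), pair(e, 0))  →  0   [R6 at ε]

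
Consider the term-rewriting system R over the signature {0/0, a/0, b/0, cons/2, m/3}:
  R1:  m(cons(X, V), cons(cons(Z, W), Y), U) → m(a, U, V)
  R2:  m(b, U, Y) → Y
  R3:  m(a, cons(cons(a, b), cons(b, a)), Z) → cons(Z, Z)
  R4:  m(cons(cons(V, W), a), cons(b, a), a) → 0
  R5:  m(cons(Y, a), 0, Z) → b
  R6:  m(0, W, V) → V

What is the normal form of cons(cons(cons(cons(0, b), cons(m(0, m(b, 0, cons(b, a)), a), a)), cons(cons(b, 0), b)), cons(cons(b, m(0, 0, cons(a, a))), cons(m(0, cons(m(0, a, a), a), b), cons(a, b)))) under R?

1. cons(cons(cons(cons(0, b), cons(m(0, m(b, 0, cons(b, a)), a), a)), cons(cons(b, 0), b)), cons(cons(b, m(0, 0, cons(a, a))), cons(m(0, cons(m(0, a, a), a), b), cons(a, b))))  →  cons(cons(cons(cons(0, b), cons(a, a)), cons(cons(b, 0), b)), cons(cons(b, m(0, 0, cons(a, a))), cons(m(0, cons(m(0, a, a), a), b), cons(a, b))))   [R6 at 1.1.2.1]
2. cons(cons(cons(cons(0, b), cons(a, a)), cons(cons(b, 0), b)), cons(cons(b, m(0, 0, cons(a, a))), cons(m(0, cons(m(0, a, a), a), b), cons(a, b))))  →  cons(cons(cons(cons(0, b), cons(a, a)), cons(cons(b, 0), b)), cons(cons(b, cons(a, a)), cons(m(0, cons(m(0, a, a), a), b), cons(a, b))))   [R6 at 2.1.2]
3. cons(cons(cons(cons(0, b), cons(a, a)), cons(cons(b, 0), b)), cons(cons(b, cons(a, a)), cons(m(0, cons(m(0, a, a), a), b), cons(a, b))))  →  cons(cons(cons(cons(0, b), cons(a, a)), cons(cons(b, 0), b)), cons(cons(b, cons(a, a)), cons(b, cons(a, b))))   [R6 at 2.2.1]

cons(cons(cons(cons(0, b), cons(a, a)), cons(cons(b, 0), b)), cons(cons(b, cons(a, a)), cons(b, cons(a, b))))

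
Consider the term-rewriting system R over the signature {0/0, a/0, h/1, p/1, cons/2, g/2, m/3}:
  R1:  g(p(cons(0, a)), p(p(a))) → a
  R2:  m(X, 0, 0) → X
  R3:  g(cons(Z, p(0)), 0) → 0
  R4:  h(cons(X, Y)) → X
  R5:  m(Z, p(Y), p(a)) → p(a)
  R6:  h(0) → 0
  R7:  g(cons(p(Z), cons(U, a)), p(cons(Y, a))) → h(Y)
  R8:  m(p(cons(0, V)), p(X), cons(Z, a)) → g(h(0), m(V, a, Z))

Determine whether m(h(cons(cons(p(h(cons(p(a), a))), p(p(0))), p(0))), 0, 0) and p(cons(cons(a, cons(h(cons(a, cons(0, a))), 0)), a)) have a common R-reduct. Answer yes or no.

Reduce t₁ = m(h(cons(cons(p(h(cons(p(a), a))), p(p(0))), p(0))), 0, 0):
1. m(h(cons(cons(p(h(cons(p(a), a))), p(p(0))), p(0))), 0, 0)  →  h(cons(cons(p(h(cons(p(a), a))), p(p(0))), p(0)))   [R2 at ε]
2. h(cons(cons(p(h(cons(p(a), a))), p(p(0))), p(0)))  →  cons(p(h(cons(p(a), a))), p(p(0)))   [R4 at ε]
3. cons(p(h(cons(p(a), a))), p(p(0)))  →  cons(p(p(a)), p(p(0)))   [R4 at 1.1]

Reduce t₂ = p(cons(cons(a, cons(h(cons(a, cons(0, a))), 0)), a)):
1. p(cons(cons(a, cons(h(cons(a, cons(0, a))), 0)), a))  →  p(cons(cons(a, cons(a, 0)), a))   [R4 at 1.1.2.1]

no — NF(t₁) = cons(p(p(a)), p(p(0))), NF(t₂) = p(cons(cons(a, cons(a, 0)), a))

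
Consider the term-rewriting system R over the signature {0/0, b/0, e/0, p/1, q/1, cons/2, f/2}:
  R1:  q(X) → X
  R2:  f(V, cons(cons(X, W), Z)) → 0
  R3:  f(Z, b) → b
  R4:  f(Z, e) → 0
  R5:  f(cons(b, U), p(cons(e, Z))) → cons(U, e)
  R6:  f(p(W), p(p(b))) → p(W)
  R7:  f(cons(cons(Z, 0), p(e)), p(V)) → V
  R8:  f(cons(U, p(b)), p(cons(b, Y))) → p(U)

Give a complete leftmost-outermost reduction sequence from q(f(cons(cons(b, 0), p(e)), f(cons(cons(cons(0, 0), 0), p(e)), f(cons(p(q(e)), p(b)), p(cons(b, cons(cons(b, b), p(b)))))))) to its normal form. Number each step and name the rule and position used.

e

1. q(f(cons(cons(b, 0), p(e)), f(cons(cons(cons(0, 0), 0), p(e)), f(cons(p(q(e)), p(b)), p(cons(b, cons(cons(b, b), p(b))))))))  →  f(cons(cons(b, 0), p(e)), f(cons(cons(cons(0, 0), 0), p(e)), f(cons(p(q(e)), p(b)), p(cons(b, cons(cons(b, b), p(b)))))))   [R1 at ε]
2. f(cons(cons(b, 0), p(e)), f(cons(cons(cons(0, 0), 0), p(e)), f(cons(p(q(e)), p(b)), p(cons(b, cons(cons(b, b), p(b)))))))  →  f(cons(cons(b, 0), p(e)), f(cons(cons(cons(0, 0), 0), p(e)), p(p(q(e)))))   [R8 at 2.2]
3. f(cons(cons(b, 0), p(e)), f(cons(cons(cons(0, 0), 0), p(e)), p(p(q(e)))))  →  f(cons(cons(b, 0), p(e)), p(q(e)))   [R7 at 2]
4. f(cons(cons(b, 0), p(e)), p(q(e)))  →  q(e)   [R7 at ε]
5. q(e)  →  e   [R1 at ε]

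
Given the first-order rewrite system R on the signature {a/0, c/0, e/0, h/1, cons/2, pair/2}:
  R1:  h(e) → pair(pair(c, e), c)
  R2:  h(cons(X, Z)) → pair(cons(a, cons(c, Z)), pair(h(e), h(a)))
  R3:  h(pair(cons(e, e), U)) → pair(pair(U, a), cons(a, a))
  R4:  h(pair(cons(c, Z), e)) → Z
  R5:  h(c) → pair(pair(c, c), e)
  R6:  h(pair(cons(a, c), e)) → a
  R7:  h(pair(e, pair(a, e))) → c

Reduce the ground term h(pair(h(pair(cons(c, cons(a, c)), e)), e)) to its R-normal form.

1. h(pair(h(pair(cons(c, cons(a, c)), e)), e))  →  h(pair(cons(a, c), e))   [R4 at 1.1]
2. h(pair(cons(a, c), e))  →  a   [R6 at ε]

a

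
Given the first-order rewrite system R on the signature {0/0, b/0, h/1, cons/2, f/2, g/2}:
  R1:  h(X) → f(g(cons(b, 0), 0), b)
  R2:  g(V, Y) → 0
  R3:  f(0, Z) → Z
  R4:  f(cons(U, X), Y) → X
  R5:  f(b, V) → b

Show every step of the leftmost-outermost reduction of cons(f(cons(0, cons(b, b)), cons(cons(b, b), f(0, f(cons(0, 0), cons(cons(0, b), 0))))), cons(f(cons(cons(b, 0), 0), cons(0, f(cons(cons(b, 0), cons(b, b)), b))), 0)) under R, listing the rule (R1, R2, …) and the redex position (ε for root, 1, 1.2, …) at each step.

cons(cons(b, b), cons(0, 0))

1. cons(f(cons(0, cons(b, b)), cons(cons(b, b), f(0, f(cons(0, 0), cons(cons(0, b), 0))))), cons(f(cons(cons(b, 0), 0), cons(0, f(cons(cons(b, 0), cons(b, b)), b))), 0))  →  cons(cons(b, b), cons(f(cons(cons(b, 0), 0), cons(0, f(cons(cons(b, 0), cons(b, b)), b))), 0))   [R4 at 1]
2. cons(cons(b, b), cons(f(cons(cons(b, 0), 0), cons(0, f(cons(cons(b, 0), cons(b, b)), b))), 0))  →  cons(cons(b, b), cons(0, 0))   [R4 at 2.1]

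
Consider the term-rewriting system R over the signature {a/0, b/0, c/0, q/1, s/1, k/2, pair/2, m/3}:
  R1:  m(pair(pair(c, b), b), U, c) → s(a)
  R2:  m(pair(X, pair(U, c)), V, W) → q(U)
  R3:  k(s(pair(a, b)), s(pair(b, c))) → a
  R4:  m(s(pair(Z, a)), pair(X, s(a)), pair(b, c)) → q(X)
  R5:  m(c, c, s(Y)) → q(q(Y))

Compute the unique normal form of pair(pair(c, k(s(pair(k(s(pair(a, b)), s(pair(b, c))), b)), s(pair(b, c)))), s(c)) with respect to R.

pair(pair(c, a), s(c))

1. pair(pair(c, k(s(pair(k(s(pair(a, b)), s(pair(b, c))), b)), s(pair(b, c)))), s(c))  →  pair(pair(c, k(s(pair(a, b)), s(pair(b, c)))), s(c))   [R3 at 1.2.1.1.1]
2. pair(pair(c, k(s(pair(a, b)), s(pair(b, c)))), s(c))  →  pair(pair(c, a), s(c))   [R3 at 1.2]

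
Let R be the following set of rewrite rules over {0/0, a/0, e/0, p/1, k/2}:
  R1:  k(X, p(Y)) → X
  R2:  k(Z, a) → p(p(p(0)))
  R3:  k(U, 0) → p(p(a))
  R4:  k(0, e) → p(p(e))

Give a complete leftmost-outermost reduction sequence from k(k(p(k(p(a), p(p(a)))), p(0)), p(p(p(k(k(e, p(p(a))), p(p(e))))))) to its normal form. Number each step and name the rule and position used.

1. k(k(p(k(p(a), p(p(a)))), p(0)), p(p(p(k(k(e, p(p(a))), p(p(e)))))))  →  k(p(k(p(a), p(p(a)))), p(0))   [R1 at ε]
2. k(p(k(p(a), p(p(a)))), p(0))  →  p(k(p(a), p(p(a))))   [R1 at ε]
3. p(k(p(a), p(p(a))))  →  p(p(a))   [R1 at 1]

p(p(a))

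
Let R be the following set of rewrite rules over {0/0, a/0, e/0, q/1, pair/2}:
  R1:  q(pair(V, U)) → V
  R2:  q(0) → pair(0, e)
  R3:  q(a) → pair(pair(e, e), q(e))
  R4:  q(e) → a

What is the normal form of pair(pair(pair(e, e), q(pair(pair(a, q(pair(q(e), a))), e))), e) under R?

1. pair(pair(pair(e, e), q(pair(pair(a, q(pair(q(e), a))), e))), e)  →  pair(pair(pair(e, e), pair(a, q(pair(q(e), a)))), e)   [R1 at 1.2]
2. pair(pair(pair(e, e), pair(a, q(pair(q(e), a)))), e)  →  pair(pair(pair(e, e), pair(a, q(e))), e)   [R1 at 1.2.2]
3. pair(pair(pair(e, e), pair(a, q(e))), e)  →  pair(pair(pair(e, e), pair(a, a)), e)   [R4 at 1.2.2]

pair(pair(pair(e, e), pair(a, a)), e)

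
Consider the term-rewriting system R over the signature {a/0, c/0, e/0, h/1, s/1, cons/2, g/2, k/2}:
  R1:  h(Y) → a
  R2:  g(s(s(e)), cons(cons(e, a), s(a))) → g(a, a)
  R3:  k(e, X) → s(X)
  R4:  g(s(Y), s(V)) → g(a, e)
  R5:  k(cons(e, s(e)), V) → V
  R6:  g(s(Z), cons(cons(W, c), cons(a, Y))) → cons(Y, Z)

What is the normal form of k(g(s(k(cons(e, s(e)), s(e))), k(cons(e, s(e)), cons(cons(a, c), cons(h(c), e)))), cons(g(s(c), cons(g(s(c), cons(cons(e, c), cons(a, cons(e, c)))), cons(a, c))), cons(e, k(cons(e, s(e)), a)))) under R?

1. k(g(s(k(cons(e, s(e)), s(e))), k(cons(e, s(e)), cons(cons(a, c), cons(h(c), e)))), cons(g(s(c), cons(g(s(c), cons(cons(e, c), cons(a, cons(e, c)))), cons(a, c))), cons(e, k(cons(e, s(e)), a))))  →  k(g(s(s(e)), k(cons(e, s(e)), cons(cons(a, c), cons(h(c), e)))), cons(g(s(c), cons(g(s(c), cons(cons(e, c), cons(a, cons(e, c)))), cons(a, c))), cons(e, k(cons(e, s(e)), a))))   [R5 at 1.1.1]
2. k(g(s(s(e)), k(cons(e, s(e)), cons(cons(a, c), cons(h(c), e)))), cons(g(s(c), cons(g(s(c), cons(cons(e, c), cons(a, cons(e, c)))), cons(a, c))), cons(e, k(cons(e, s(e)), a))))  →  k(g(s(s(e)), cons(cons(a, c), cons(h(c), e))), cons(g(s(c), cons(g(s(c), cons(cons(e, c), cons(a, cons(e, c)))), cons(a, c))), cons(e, k(cons(e, s(e)), a))))   [R5 at 1.2]
3. k(g(s(s(e)), cons(cons(a, c), cons(h(c), e))), cons(g(s(c), cons(g(s(c), cons(cons(e, c), cons(a, cons(e, c)))), cons(a, c))), cons(e, k(cons(e, s(e)), a))))  →  k(g(s(s(e)), cons(cons(a, c), cons(a, e))), cons(g(s(c), cons(g(s(c), cons(cons(e, c), cons(a, cons(e, c)))), cons(a, c))), cons(e, k(cons(e, s(e)), a))))   [R1 at 1.2.2.1]
4. k(g(s(s(e)), cons(cons(a, c), cons(a, e))), cons(g(s(c), cons(g(s(c), cons(cons(e, c), cons(a, cons(e, c)))), cons(a, c))), cons(e, k(cons(e, s(e)), a))))  →  k(cons(e, s(e)), cons(g(s(c), cons(g(s(c), cons(cons(e, c), cons(a, cons(e, c)))), cons(a, c))), cons(e, k(cons(e, s(e)), a))))   [R6 at 1]
5. k(cons(e, s(e)), cons(g(s(c), cons(g(s(c), cons(cons(e, c), cons(a, cons(e, c)))), cons(a, c))), cons(e, k(cons(e, s(e)), a))))  →  cons(g(s(c), cons(g(s(c), cons(cons(e, c), cons(a, cons(e, c)))), cons(a, c))), cons(e, k(cons(e, s(e)), a)))   [R5 at ε]
6. cons(g(s(c), cons(g(s(c), cons(cons(e, c), cons(a, cons(e, c)))), cons(a, c))), cons(e, k(cons(e, s(e)), a)))  →  cons(g(s(c), cons(cons(cons(e, c), c), cons(a, c))), cons(e, k(cons(e, s(e)), a)))   [R6 at 1.2.1]
7. cons(g(s(c), cons(cons(cons(e, c), c), cons(a, c))), cons(e, k(cons(e, s(e)), a)))  →  cons(cons(c, c), cons(e, k(cons(e, s(e)), a)))   [R6 at 1]
8. cons(cons(c, c), cons(e, k(cons(e, s(e)), a)))  →  cons(cons(c, c), cons(e, a))   [R5 at 2.2]

cons(cons(c, c), cons(e, a))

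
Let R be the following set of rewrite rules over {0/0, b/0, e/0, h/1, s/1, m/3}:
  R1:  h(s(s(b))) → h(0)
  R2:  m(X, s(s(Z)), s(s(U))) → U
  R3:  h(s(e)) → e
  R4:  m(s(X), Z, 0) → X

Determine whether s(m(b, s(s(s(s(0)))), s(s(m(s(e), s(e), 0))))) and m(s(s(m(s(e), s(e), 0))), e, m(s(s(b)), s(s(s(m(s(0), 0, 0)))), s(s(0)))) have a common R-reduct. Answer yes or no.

Reduce t₁ = s(m(b, s(s(s(s(0)))), s(s(m(s(e), s(e), 0))))):
1. s(m(b, s(s(s(s(0)))), s(s(m(s(e), s(e), 0)))))  →  s(m(s(e), s(e), 0))   [R2 at 1]
2. s(m(s(e), s(e), 0))  →  s(e)   [R4 at 1]

Reduce t₂ = m(s(s(m(s(e), s(e), 0))), e, m(s(s(b)), s(s(s(m(s(0), 0, 0)))), s(s(0)))):
1. m(s(s(m(s(e), s(e), 0))), e, m(s(s(b)), s(s(s(m(s(0), 0, 0)))), s(s(0))))  →  m(s(s(e)), e, m(s(s(b)), s(s(s(m(s(0), 0, 0)))), s(s(0))))   [R4 at 1.1.1]
2. m(s(s(e)), e, m(s(s(b)), s(s(s(m(s(0), 0, 0)))), s(s(0))))  →  m(s(s(e)), e, 0)   [R2 at 3]
3. m(s(s(e)), e, 0)  →  s(e)   [R4 at ε]

yes — NF(t₁) = s(e), NF(t₂) = s(e)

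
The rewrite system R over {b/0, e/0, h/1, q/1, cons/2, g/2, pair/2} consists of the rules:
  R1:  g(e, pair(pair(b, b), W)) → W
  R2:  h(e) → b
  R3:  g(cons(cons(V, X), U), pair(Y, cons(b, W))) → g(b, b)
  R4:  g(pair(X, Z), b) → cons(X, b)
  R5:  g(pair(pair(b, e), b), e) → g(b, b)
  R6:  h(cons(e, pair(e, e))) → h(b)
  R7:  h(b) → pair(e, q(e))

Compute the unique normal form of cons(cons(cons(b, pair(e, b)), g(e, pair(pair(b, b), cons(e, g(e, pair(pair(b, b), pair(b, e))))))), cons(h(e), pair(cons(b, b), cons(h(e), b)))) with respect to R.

cons(cons(cons(b, pair(e, b)), cons(e, pair(b, e))), cons(b, pair(cons(b, b), cons(b, b))))

1. cons(cons(cons(b, pair(e, b)), g(e, pair(pair(b, b), cons(e, g(e, pair(pair(b, b), pair(b, e))))))), cons(h(e), pair(cons(b, b), cons(h(e), b))))  →  cons(cons(cons(b, pair(e, b)), cons(e, g(e, pair(pair(b, b), pair(b, e))))), cons(h(e), pair(cons(b, b), cons(h(e), b))))   [R1 at 1.2]
2. cons(cons(cons(b, pair(e, b)), cons(e, g(e, pair(pair(b, b), pair(b, e))))), cons(h(e), pair(cons(b, b), cons(h(e), b))))  →  cons(cons(cons(b, pair(e, b)), cons(e, pair(b, e))), cons(h(e), pair(cons(b, b), cons(h(e), b))))   [R1 at 1.2.2]
3. cons(cons(cons(b, pair(e, b)), cons(e, pair(b, e))), cons(h(e), pair(cons(b, b), cons(h(e), b))))  →  cons(cons(cons(b, pair(e, b)), cons(e, pair(b, e))), cons(b, pair(cons(b, b), cons(h(e), b))))   [R2 at 2.1]
4. cons(cons(cons(b, pair(e, b)), cons(e, pair(b, e))), cons(b, pair(cons(b, b), cons(h(e), b))))  →  cons(cons(cons(b, pair(e, b)), cons(e, pair(b, e))), cons(b, pair(cons(b, b), cons(b, b))))   [R2 at 2.2.2.1]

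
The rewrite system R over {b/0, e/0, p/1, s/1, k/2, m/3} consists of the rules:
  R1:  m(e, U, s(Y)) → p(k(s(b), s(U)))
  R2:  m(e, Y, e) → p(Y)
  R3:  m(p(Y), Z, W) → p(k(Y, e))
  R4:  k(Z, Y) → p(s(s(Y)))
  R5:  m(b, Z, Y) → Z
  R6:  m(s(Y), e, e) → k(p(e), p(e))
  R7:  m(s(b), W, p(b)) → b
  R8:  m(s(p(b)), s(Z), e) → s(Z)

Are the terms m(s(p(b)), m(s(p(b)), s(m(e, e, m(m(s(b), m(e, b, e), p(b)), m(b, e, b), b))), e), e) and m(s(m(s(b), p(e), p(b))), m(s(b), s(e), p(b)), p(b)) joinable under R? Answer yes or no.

Reduce t₁ = m(s(p(b)), m(s(p(b)), s(m(e, e, m(m(s(b), m(e, b, e), p(b)), m(b, e, b), b))), e), e):
1. m(s(p(b)), m(s(p(b)), s(m(e, e, m(m(s(b), m(e, b, e), p(b)), m(b, e, b), b))), e), e)  →  m(s(p(b)), s(m(e, e, m(m(s(b), m(e, b, e), p(b)), m(b, e, b), b))), e)   [R8 at 2]
2. m(s(p(b)), s(m(e, e, m(m(s(b), m(e, b, e), p(b)), m(b, e, b), b))), e)  →  s(m(e, e, m(m(s(b), m(e, b, e), p(b)), m(b, e, b), b)))   [R8 at ε]
3. s(m(e, e, m(m(s(b), m(e, b, e), p(b)), m(b, e, b), b)))  →  s(m(e, e, m(b, m(b, e, b), b)))   [R7 at 1.3.1]
4. s(m(e, e, m(b, m(b, e, b), b)))  →  s(m(e, e, m(b, e, b)))   [R5 at 1.3]
5. s(m(e, e, m(b, e, b)))  →  s(m(e, e, e))   [R5 at 1.3]
6. s(m(e, e, e))  →  s(p(e))   [R2 at 1]

Reduce t₂ = m(s(m(s(b), p(e), p(b))), m(s(b), s(e), p(b)), p(b)):
1. m(s(m(s(b), p(e), p(b))), m(s(b), s(e), p(b)), p(b))  →  m(s(b), m(s(b), s(e), p(b)), p(b))   [R7 at 1.1]
2. m(s(b), m(s(b), s(e), p(b)), p(b))  →  b   [R7 at ε]

no — NF(t₁) = s(p(e)), NF(t₂) = b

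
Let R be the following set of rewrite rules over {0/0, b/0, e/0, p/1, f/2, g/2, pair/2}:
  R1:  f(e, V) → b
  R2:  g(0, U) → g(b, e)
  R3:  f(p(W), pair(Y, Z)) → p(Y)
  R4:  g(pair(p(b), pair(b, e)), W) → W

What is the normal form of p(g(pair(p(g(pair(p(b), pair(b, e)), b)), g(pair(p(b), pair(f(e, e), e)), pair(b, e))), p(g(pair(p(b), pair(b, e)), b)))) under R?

1. p(g(pair(p(g(pair(p(b), pair(b, e)), b)), g(pair(p(b), pair(f(e, e), e)), pair(b, e))), p(g(pair(p(b), pair(b, e)), b))))  →  p(g(pair(p(b), g(pair(p(b), pair(f(e, e), e)), pair(b, e))), p(g(pair(p(b), pair(b, e)), b))))   [R4 at 1.1.1.1]
2. p(g(pair(p(b), g(pair(p(b), pair(f(e, e), e)), pair(b, e))), p(g(pair(p(b), pair(b, e)), b))))  →  p(g(pair(p(b), g(pair(p(b), pair(b, e)), pair(b, e))), p(g(pair(p(b), pair(b, e)), b))))   [R1 at 1.1.2.1.2.1]
3. p(g(pair(p(b), g(pair(p(b), pair(b, e)), pair(b, e))), p(g(pair(p(b), pair(b, e)), b))))  →  p(g(pair(p(b), pair(b, e)), p(g(pair(p(b), pair(b, e)), b))))   [R4 at 1.1.2]
4. p(g(pair(p(b), pair(b, e)), p(g(pair(p(b), pair(b, e)), b))))  →  p(p(g(pair(p(b), pair(b, e)), b)))   [R4 at 1]
5. p(p(g(pair(p(b), pair(b, e)), b)))  →  p(p(b))   [R4 at 1.1]

p(p(b))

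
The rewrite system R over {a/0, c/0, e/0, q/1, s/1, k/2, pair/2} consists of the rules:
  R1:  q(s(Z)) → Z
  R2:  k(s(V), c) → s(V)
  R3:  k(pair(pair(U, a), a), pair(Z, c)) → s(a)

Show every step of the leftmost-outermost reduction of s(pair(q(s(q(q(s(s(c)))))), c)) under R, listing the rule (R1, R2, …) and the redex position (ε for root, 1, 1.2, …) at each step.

1. s(pair(q(s(q(q(s(s(c)))))), c))  →  s(pair(q(q(s(s(c)))), c))   [R1 at 1.1]
2. s(pair(q(q(s(s(c)))), c))  →  s(pair(q(s(c)), c))   [R1 at 1.1.1]
3. s(pair(q(s(c)), c))  →  s(pair(c, c))   [R1 at 1.1]

s(pair(c, c))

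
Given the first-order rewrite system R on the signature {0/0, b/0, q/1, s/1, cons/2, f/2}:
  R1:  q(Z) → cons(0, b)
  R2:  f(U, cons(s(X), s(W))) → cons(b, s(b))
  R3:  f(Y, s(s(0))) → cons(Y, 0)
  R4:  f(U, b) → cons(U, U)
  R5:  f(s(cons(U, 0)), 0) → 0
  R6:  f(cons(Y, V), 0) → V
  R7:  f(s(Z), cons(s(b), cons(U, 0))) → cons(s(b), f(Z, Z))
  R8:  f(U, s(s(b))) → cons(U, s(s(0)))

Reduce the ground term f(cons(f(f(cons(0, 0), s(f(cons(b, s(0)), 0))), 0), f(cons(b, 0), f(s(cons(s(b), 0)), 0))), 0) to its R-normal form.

0

1. f(cons(f(f(cons(0, 0), s(f(cons(b, s(0)), 0))), 0), f(cons(b, 0), f(s(cons(s(b), 0)), 0))), 0)  →  f(cons(b, 0), f(s(cons(s(b), 0)), 0))   [R6 at ε]
2. f(cons(b, 0), f(s(cons(s(b), 0)), 0))  →  f(cons(b, 0), 0)   [R5 at 2]
3. f(cons(b, 0), 0)  →  0   [R6 at ε]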